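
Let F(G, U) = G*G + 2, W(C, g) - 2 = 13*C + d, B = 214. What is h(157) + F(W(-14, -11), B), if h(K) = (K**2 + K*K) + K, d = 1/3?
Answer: 735634/9 ≈ 81737.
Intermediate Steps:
d = 1/3 ≈ 0.33333
W(C, g) = 7/3 + 13*C (W(C, g) = 2 + (13*C + 1/3) = 2 + (1/3 + 13*C) = 7/3 + 13*C)
F(G, U) = 2 + G**2 (F(G, U) = G**2 + 2 = 2 + G**2)
h(K) = K + 2*K**2 (h(K) = (K**2 + K**2) + K = 2*K**2 + K = K + 2*K**2)
h(157) + F(W(-14, -11), B) = 157*(1 + 2*157) + (2 + (7/3 + 13*(-14))**2) = 157*(1 + 314) + (2 + (7/3 - 182)**2) = 157*315 + (2 + (-539/3)**2) = 49455 + (2 + 290521/9) = 49455 + 290539/9 = 735634/9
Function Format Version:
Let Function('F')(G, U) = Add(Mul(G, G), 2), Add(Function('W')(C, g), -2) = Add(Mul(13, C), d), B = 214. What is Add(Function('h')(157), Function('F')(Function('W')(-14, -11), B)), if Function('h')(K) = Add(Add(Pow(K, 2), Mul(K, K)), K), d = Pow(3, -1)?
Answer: Rational(735634, 9) ≈ 81737.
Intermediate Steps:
d = Rational(1, 3) ≈ 0.33333
Function('W')(C, g) = Add(Rational(7, 3), Mul(13, C)) (Function('W')(C, g) = Add(2, Add(Mul(13, C), Rational(1, 3))) = Add(2, Add(Rational(1, 3), Mul(13, C))) = Add(Rational(7, 3), Mul(13, C)))
Function('F')(G, U) = Add(2, Pow(G, 2)) (Function('F')(G, U) = Add(Pow(G, 2), 2) = Add(2, Pow(G, 2)))
Function('h')(K) = Add(K, Mul(2, Pow(K, 2))) (Function('h')(K) = Add(Add(Pow(K, 2), Pow(K, 2)), K) = Add(Mul(2, Pow(K, 2)), K) = Add(K, Mul(2, Pow(K, 2))))
Add(Function('h')(157), Function('F')(Function('W')(-14, -11), B)) = Add(Mul(157, Add(1, Mul(2, 157))), Add(2, Pow(Add(Rational(7, 3), Mul(13, -14)), 2))) = Add(Mul(157, Add(1, 314)), Add(2, Pow(Add(Rational(7, 3), -182), 2))) = Add(Mul(157, 315), Add(2, Pow(Rational(-539, 3), 2))) = Add(49455, Add(2, Rational(290521, 9))) = Add(49455, Rational(290539, 9)) = Rational(735634, 9)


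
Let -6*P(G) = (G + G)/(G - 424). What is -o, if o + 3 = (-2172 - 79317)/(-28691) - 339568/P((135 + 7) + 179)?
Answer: 1003482675752/3069937 ≈ 3.2687e+5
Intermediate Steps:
P(G) = -G/(3*(-424 + G)) (P(G) = -(G + G)/(6*(G - 424)) = -2*G/(6*(-424 + G)) = -G/(3*(-424 + G)))
o = -1003482675752/3069937 (o = -3 + ((-2172 - 79317)/(-28691) - 339568*(-(-1272 + 3*((135 + 7) + 179))/((135 + 7) + 179))) = -3 + (-81489*(-1/28691) - 339568*(-(-1272 + 3*(142 + 179))/(142 + 179))) = -3 + (81489/28691 - 339568/((-1*321/(-1272 + 3*321)))) = -3 + (81489/28691 - 339568/((-1*321/(-1272 + 963)))) = -3 + (81489/28691 - 339568/((-1*321/(-309)))) = -3 + (81489/28691 - 339568/((-1*321*(-1/309)))) = -3 + (81489/28691 - 339568/107/103) = -3 + (81489/28691 - 339568*103/107) = -3 + (81489/28691 - 34975504/107) = -3 - 1003473465941/3069937 = -1003482675752/3069937 ≈ -3.2687e+5)
-o = -1*(-1003482675752/3069937) = 1003482675752/3069937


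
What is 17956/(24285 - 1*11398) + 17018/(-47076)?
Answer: 312992845/303334206 ≈ 1.0318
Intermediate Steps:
17956/(24285 - 1*11398) + 17018/(-47076) = 17956/(24285 - 11398) + 17018*(-1/47076) = 17956/12887 - 8509/23538 = 312992845/303334206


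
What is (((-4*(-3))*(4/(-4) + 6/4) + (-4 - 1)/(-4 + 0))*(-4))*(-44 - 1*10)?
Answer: 1566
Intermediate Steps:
(((-4*(-3))*(4/(-4) + 6/4) + (-4 - 1)/(-4 + 0))*(-4))*(-44 - 1*10) = ((12*(4*(-1/4) + 6*(1/4)) - 5/(-4))*(-4))*(-44 - 10) = ((12*(-1 + 3/2) - 5*(-1/4))*(-4))*(-54) = ((12*(1/2) + 5/4)*(-4))*(-54) = ((6 + 5/4)*(-4))*(-54) = ((29/4)*(-4))*(-54) = -29*(-54) = 1566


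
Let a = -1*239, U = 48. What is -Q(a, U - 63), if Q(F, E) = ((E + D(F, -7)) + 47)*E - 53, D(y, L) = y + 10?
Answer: -2902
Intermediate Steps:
D(y, L) = 10 + y
a = -239
Q(F, E) = -53 + E*(57 + E + F) (Q(F, E) = ((E + (10 + F)) + 47)*E - 53 = ((10 + E + F) + 47)*E - 53 = (57 + E + F)*E - 53 = E*(57 + E + F) - 53 = -53 + E*(57 + E + F))
-Q(a, U - 63) = -(-53 + (48 - 63)² + 57*(48 - 63) + (48 - 63)*(-239)) = -(-53 + (-15)² + 57*(-15) - 15*(-239)) = -(-53 + 225 - 855 + 3585) = -1*2902 = -2902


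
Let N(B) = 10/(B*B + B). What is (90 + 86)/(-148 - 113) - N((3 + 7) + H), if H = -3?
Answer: -6233/7308 ≈ -0.85290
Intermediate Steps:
N(B) = 10/(B + B²) (N(B) = 10/(B² + B) = 10/(B + B²))
(90 + 86)/(-148 - 113) - N((3 + 7) + H) = (90 + 86)/(-148 - 113) - 10/(((3 + 7) - 3)*(1 + ((3 + 7) - 3))) = 176/(-261) - 10/((10 - 3)*(1 + (10 - 3))) = 176*(-1/261) - 10/(7*(1 + 7)) = -176/261 - 10/(7*8) = -176/261 - 1*5/28 = -176/261 - 5/28 = -6233/7308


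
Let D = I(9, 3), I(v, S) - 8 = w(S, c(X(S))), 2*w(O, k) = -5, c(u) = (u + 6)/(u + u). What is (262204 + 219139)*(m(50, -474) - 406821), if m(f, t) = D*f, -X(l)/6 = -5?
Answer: -195688071278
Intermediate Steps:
X(l) = 30 (X(l) = -6*(-5) = 30)
c(u) = (6 + u)/(2*u) (c(u) = (6 + u)/((2*u)) = (6 + u)*(1/(2*u)) = (6 + u)/(2*u))
w(O, k) = -5/2 (w(O, k) = (½)*(-5) = -5/2)
I(v, S) = 11/2 (I(v, S) = 8 - 5/2 = 11/2)
D = 11/2 ≈ 5.5000
m(f, t) = 11*f/2
(262204 + 219139)*(m(50, -474) - 406821) = (262204 + 219139)*((11/2)*50 - 406821) = 481343*(275 - 406821) = 481343*(-406546) = -195688071278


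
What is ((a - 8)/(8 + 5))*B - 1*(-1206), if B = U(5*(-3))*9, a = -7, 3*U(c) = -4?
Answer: 15858/13 ≈ 1219.8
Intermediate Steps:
U(c) = -4/3 (U(c) = (⅓)*(-4) = -4/3)
B = -12 (B = -4/3*9 = -12)
((a - 8)/(8 + 5))*B - 1*(-1206) = ((-7 - 8)/(8 + 5))*(-12) - 1*(-1206) = -15/13*(-12) + 1206 = 180/13 + 1206 = 15858/13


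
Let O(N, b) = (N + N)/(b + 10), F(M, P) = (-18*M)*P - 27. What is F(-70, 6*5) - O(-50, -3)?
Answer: 264511/7 ≈ 37787.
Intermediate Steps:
F(M, P) = -27 - 18*M*P (F(M, P) = -18*M*P - 27 = -27 - 18*M*P)
O(N, b) = 2*N/(10 + b) (O(N, b) = (2*N)/(10 + b) = 2*N/(10 + b))
F(-70, 6*5) - O(-50, -3) = (-27 - 18*(-70)*6*5) - 2*(-50)/(10 - 3) = (-27 - 18*(-70)*30) - 2*(-50)/7 = (-27 + 37800) - 2*(-50)/7 = 37773 - 1*(-100/7) = 37773 + 100/7 = 264511/7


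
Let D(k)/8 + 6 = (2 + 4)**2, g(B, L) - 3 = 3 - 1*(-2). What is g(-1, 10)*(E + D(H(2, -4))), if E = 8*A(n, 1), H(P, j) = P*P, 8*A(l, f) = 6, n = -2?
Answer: 1968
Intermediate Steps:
A(l, f) = 3/4 (A(l, f) = (1/8)*6 = 3/4)
H(P, j) = P**2
g(B, L) = 8 (g(B, L) = 3 + (3 - 1*(-2)) = 3 + (3 + 2) = 3 + 5 = 8)
E = 6 (E = 8*(3/4) = 6)
D(k) = 240 (D(k) = -48 + 8*(2 + 4)**2 = -48 + 8*6**2 = -48 + 8*36 = -48 + 288 = 240)
g(-1, 10)*(E + D(H(2, -4))) = 8*(6 + 240) = 8*246 = 1968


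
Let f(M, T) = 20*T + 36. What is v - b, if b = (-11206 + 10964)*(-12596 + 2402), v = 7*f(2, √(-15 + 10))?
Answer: -2466696 + 140*I*√5 ≈ -2.4667e+6 + 313.05*I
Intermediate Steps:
f(M, T) = 36 + 20*T
v = 252 + 140*I*√5 (v = 7*(36 + 20*√(-15 + 10)) = 7*(36 + 20*√(-5)) = 7*(36 + 20*(I*√5)) = 7*(36 + 20*I*√5) = 252 + 140*I*√5 ≈ 252.0 + 313.05*I)
b = 2466948 (b = -242*(-10194) = 2466948)
v - b = (252 + 140*I*√5) - 1*2466948 = (252 + 140*I*√5) - 2466948 = -2466696 + 140*I*√5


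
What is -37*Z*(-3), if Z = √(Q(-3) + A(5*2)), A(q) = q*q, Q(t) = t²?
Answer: 111*√109 ≈ 1158.9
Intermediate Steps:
A(q) = q²
Z = √109 (Z = √((-3)² + (5*2)²) = √(9 + 10²) = √(9 + 100) = √109 ≈ 10.440)
-37*Z*(-3) = -37*√109*(-3) = 111*√109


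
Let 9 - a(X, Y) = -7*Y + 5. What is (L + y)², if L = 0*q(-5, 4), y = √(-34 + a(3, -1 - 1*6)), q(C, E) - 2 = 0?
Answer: -79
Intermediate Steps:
q(C, E) = 2 (q(C, E) = 2 + 0 = 2)
a(X, Y) = 4 + 7*Y (a(X, Y) = 9 - (-7*Y + 5) = 9 - (5 - 7*Y) = 9 + (-5 + 7*Y) = 4 + 7*Y)
y = I*√79 (y = √(-34 + (4 + 7*(-1 - 1*6))) = √(-34 + (4 + 7*(-1 - 6))) = √(-34 + (4 + 7*(-7))) = √(-34 + (4 - 49)) = √(-34 - 45) = √(-79) = I*√79 ≈ 8.8882*I)
L = 0 (L = 0*2 = 0)
(L + y)² = (0 + I*√79)² = (I*√79)² = -79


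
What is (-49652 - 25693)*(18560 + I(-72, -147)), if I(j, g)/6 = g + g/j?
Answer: -5331487545/4 ≈ -1.3329e+9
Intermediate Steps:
I(j, g) = 6*g + 6*g/j (I(j, g) = 6*(g + g/j) = 6*g + 6*g/j)
(-49652 - 25693)*(18560 + I(-72, -147)) = (-49652 - 25693)*(18560 + 6*(-147)*(1 - 72)/(-72)) = -75345*(18560 + 6*(-147)*(-1/72)*(-71)) = -75345*(18560 - 3479/4) = -75345*70761/4 = -5331487545/4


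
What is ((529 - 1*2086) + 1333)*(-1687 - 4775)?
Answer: 1447488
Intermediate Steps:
((529 - 1*2086) + 1333)*(-1687 - 4775) = ((529 - 2086) + 1333)*(-6462) = (-1557 + 1333)*(-6462) = -224*(-6462) = 1447488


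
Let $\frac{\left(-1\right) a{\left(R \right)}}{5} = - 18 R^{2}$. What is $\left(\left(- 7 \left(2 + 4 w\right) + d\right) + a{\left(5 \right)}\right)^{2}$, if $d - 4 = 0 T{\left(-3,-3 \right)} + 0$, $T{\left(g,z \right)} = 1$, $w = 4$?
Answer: $4528384$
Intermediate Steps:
$d = 4$ ($d = 4 + \left(0 \cdot 1 + 0\right) = 4 + \left(0 + 0\right) = 4 + 0 = 4$)
$a{\left(R \right)} = 90 R^{2}$ ($a{\left(R \right)} = - 5 \left(- 18 R^{2}\right) = 90 R^{2}$)
$\left(\left(- 7 \left(2 + 4 w\right) + d\right) + a{\left(5 \right)}\right)^{2} = \left(\left(- 7 \left(2 + 4 \cdot 4\right) + 4\right) + 90 \cdot 5^{2}\right)^{2} = \left(\left(- 7 \left(2 + 16\right) + 4\right) + 90 \cdot 25\right)^{2} = \left(\left(\left(-7\right) 18 + 4\right) + 2250\right)^{2} = \left(\left(-126 + 4\right) + 2250\right)^{2} = \left(-122 + 2250\right)^{2} = 2128^{2} = 4528384$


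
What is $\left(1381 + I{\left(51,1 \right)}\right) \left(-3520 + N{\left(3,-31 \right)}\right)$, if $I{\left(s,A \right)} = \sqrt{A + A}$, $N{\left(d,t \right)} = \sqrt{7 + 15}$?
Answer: $- \left(1381 + \sqrt{2}\right) \left(3520 - \sqrt{22}\right) \approx -4.8596 \cdot 10^{6}$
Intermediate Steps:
$N{\left(d,t \right)} = \sqrt{22}$
$I{\left(s,A \right)} = \sqrt{2} \sqrt{A}$ ($I{\left(s,A \right)} = \sqrt{2 A} = \sqrt{2} \sqrt{A}$)
$\left(1381 + I{\left(51,1 \right)}\right) \left(-3520 + N{\left(3,-31 \right)}\right) = \left(1381 + \sqrt{2} \sqrt{1}\right) \left(-3520 + \sqrt{22}\right) = \left(1381 + \sqrt{2} \cdot 1\right) \left(-3520 + \sqrt{22}\right) = \left(1381 + \sqrt{2}\right) \left(-3520 + \sqrt{22}\right) = \left(-3520 + \sqrt{22}\right) \left(1381 + \sqrt{2}\right)$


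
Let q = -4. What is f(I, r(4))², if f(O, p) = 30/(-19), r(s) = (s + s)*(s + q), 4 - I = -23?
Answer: 900/361 ≈ 2.4931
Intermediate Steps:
I = 27 (I = 4 - 1*(-23) = 4 + 23 = 27)
r(s) = 2*s*(-4 + s) (r(s) = (s + s)*(s - 4) = (2*s)*(-4 + s) = 2*s*(-4 + s))
f(O, p) = -30/19 (f(O, p) = 30*(-1/19) = -30/19)
f(I, r(4))² = (-30/19)² = 900/361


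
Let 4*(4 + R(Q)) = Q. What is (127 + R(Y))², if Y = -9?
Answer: 233289/16 ≈ 14581.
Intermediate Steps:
R(Q) = -4 + Q/4
(127 + R(Y))² = (127 + (-4 + (¼)*(-9)))² = (127 + (-4 - 9/4))² = (127 - 25/4)² = (483/4)² = 233289/16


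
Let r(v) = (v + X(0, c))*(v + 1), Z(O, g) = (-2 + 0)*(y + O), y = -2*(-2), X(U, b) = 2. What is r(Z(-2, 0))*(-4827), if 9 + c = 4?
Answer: -28962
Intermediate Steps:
c = -5 (c = -9 + 4 = -5)
y = 4
Z(O, g) = -8 - 2*O (Z(O, g) = (-2 + 0)*(4 + O) = -2*(4 + O) = -8 - 2*O)
r(v) = (1 + v)*(2 + v) (r(v) = (v + 2)*(v + 1) = (2 + v)*(1 + v) = (1 + v)*(2 + v))
r(Z(-2, 0))*(-4827) = (2 + (-8 - 2*(-2))² + 3*(-8 - 2*(-2)))*(-4827) = (2 + (-8 + 4)² + 3*(-8 + 4))*(-4827) = (2 + (-4)² + 3*(-4))*(-4827) = (2 + 16 - 12)*(-4827) = 6*(-4827) = -28962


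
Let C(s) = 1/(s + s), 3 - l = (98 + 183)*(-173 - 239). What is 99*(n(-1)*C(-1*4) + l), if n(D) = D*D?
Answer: 91693701/8 ≈ 1.1462e+7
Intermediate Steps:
n(D) = D²
l = 115775 (l = 3 - (98 + 183)*(-173 - 239) = 3 - 281*(-412) = 3 - 1*(-115772) = 3 + 115772 = 115775)
C(s) = 1/(2*s)
99*(n(-1)*C(-1*4) + l) = 99*((-1)²*(1/(2*((-1*4)))) + 115775) = 99*(1*((½)/(-4)) + 115775) = 99*(1*((½)*(-¼)) + 115775) = 99*(1*(-⅛) + 115775) = 99*(-⅛ + 115775) = 99*(926199/8) = 91693701/8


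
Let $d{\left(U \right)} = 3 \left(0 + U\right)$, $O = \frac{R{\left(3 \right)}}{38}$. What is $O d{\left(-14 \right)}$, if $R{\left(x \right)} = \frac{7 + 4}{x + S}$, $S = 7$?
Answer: $- \frac{231}{190} \approx -1.2158$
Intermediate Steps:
$R{\left(x \right)} = \frac{11}{7 + x}$ ($R{\left(x \right)} = \frac{7 + 4}{x + 7} = \frac{11}{7 + x}$)
$O = \frac{11}{380}$ ($O = \frac{11 \frac{1}{7 + 3}}{38} = \frac{11}{10} \cdot \frac{1}{38} = \frac{11}{380} \approx 0.028947$)
$d{\left(U \right)} = 3 U$
$O d{\left(-14 \right)} = \frac{11 \cdot 3 \left(-14\right)}{380} = \frac{11}{380} \left(-42\right) = - \frac{231}{190}$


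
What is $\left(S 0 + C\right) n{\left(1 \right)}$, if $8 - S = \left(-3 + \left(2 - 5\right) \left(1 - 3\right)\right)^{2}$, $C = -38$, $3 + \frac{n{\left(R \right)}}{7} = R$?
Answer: $532$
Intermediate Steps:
$n{\left(R \right)} = -21 + 7 R$
$S = -1$ ($S = 8 - \left(-3 + \left(2 - 5\right) \left(1 - 3\right)\right)^{2} = 8 - \left(-3 - -6\right)^{2} = 8 - \left(-3 + 6\right)^{2} = 8 - 3^{2} = 8 - 9 = -1$)
$\left(S 0 + C\right) n{\left(1 \right)} = \left(\left(-1\right) 0 - 38\right) \left(-21 + 7 \cdot 1\right) = \left(0 - 38\right) \left(-21 + 7\right) = \left(-38\right) \left(-14\right) = 532$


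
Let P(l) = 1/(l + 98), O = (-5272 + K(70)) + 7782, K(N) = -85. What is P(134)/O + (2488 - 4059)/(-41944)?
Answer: 55242909/1474855900 ≈ 0.037456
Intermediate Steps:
O = 2425 (O = (-5272 - 85) + 7782 = -5357 + 7782 = 2425)
P(l) = 1/(98 + l)
P(134)/O + (2488 - 4059)/(-41944) = 1/((98 + 134)*2425) + (2488 - 4059)/(-41944) = (1/2425)/232 - 1571*(-1/41944) = (1/232)*(1/2425) + 1571/41944 = 1/562600 + 1571/41944 = 55242909/1474855900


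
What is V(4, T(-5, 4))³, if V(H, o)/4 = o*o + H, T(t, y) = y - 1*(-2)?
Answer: 4096000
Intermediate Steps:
T(t, y) = 2 + y (T(t, y) = y + 2 = 2 + y)
V(H, o) = 4*H + 4*o² (V(H, o) = 4*(o*o + H) = 4*(o² + H) = 4*(H + o²) = 4*H + 4*o²)
V(4, T(-5, 4))³ = (4*4 + 4*(2 + 4)²)³ = (16 + 4*6²)³ = (16 + 4*36)³ = (16 + 144)³ = 160³ = 4096000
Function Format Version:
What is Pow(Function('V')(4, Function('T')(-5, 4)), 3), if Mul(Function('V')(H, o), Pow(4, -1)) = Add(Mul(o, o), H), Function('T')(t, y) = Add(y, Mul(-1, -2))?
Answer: 4096000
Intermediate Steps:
Function('T')(t, y) = Add(2, y) (Function('T')(t, y) = Add(y, 2) = Add(2, y))
Function('V')(H, o) = Add(Mul(4, H), Mul(4, Pow(o, 2))) (Function('V')(H, o) = Mul(4, Add(Mul(o, o), H)) = Mul(4, Add(Pow(o, 2), H)) = Mul(4, Add(H, Pow(o, 2))) = Add(Mul(4, H), Mul(4, Pow(o, 2))))
Pow(Function('V')(4, Function('T')(-5, 4)), 3) = Pow(Add(Mul(4, 4), Mul(4, Pow(Add(2, 4), 2))), 3) = Pow(Add(16, Mul(4, Pow(6, 2))), 3) = Pow(Add(16, Mul(4, 36)), 3) = Pow(Add(16, 144), 3) = Pow(160, 3) = 4096000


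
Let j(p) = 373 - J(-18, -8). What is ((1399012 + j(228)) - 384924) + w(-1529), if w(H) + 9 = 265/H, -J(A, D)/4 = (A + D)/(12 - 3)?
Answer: 13959712571/13761 ≈ 1.0144e+6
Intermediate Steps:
J(A, D) = -4*A/9 - 4*D/9 (J(A, D) = -4*(A + D)/(12 - 3) = -4*(A + D)/9 = -4*(A/9 + D/9) = -4*A/9 - 4*D/9)
j(p) = 3253/9 (j(p) = 373 - (-4/9*(-18) - 4/9*(-8)) = 373 - (8 + 32/9) = 373 - 1*104/9 = 373 - 104/9 = 3253/9)
w(H) = -9 + 265/H
((1399012 + j(228)) - 384924) + w(-1529) = ((1399012 + 3253/9) - 384924) + (-9 + 265/(-1529)) = (12594361/9 - 384924) + (-9 + 265*(-1/1529)) = 9130045/9 + (-9 - 265/1529) = 9130045/9 - 14026/1529 = 13959712571/13761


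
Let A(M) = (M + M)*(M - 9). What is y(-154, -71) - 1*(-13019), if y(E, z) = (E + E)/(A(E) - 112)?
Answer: 23290980/1789 ≈ 13019.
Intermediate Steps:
A(M) = 2*M*(-9 + M) (A(M) = (2*M)*(-9 + M) = 2*M*(-9 + M))
y(E, z) = 2*E/(-112 + 2*E*(-9 + E)) (y(E, z) = (E + E)/(2*E*(-9 + E) - 112) = (2*E)/(-112 + 2*E*(-9 + E)) = 2*E/(-112 + 2*E*(-9 + E)))
y(-154, -71) - 1*(-13019) = -154/(-56 - 154*(-9 - 154)) - 1*(-13019) = -154/(-56 - 154*(-163)) + 13019 = -154/(-56 + 25102) + 13019 = -154/25046 + 13019 = -154*1/25046 + 13019 = -11/1789 + 13019 = 23290980/1789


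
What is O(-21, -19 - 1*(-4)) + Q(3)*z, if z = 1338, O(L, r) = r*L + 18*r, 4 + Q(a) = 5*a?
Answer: 14763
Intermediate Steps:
Q(a) = -4 + 5*a
O(L, r) = 18*r + L*r (O(L, r) = L*r + 18*r = 18*r + L*r)
O(-21, -19 - 1*(-4)) + Q(3)*z = (-19 - 1*(-4))*(18 - 21) + (-4 + 5*3)*1338 = (-19 + 4)*(-3) + (-4 + 15)*1338 = -15*(-3) + 11*1338 = 45 + 14718 = 14763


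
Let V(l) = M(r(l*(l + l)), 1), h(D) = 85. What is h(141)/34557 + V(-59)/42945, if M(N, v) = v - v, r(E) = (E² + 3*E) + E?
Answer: 85/34557 ≈ 0.0024597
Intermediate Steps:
r(E) = E² + 4*E
M(N, v) = 0
V(l) = 0
h(141)/34557 + V(-59)/42945 = 85/34557 + 0/42945 = 85*(1/34557) + 0*(1/42945) = 85/34557 + 0 = 85/34557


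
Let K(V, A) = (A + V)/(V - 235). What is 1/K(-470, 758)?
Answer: -235/96 ≈ -2.4479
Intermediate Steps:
K(V, A) = (A + V)/(-235 + V)
1/K(-470, 758) = 1/((758 - 470)/(-235 - 470)) = 1/(288/(-705)) = 1/(-1/705*288) = 1/(-96/235) = -235/96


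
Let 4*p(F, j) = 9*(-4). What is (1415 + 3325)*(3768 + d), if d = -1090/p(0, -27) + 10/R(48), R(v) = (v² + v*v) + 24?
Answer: 10673515805/579 ≈ 1.8434e+7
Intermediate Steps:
p(F, j) = -9 (p(F, j) = (9*(-4))/4 = (¼)*(-36) = -9)
R(v) = 24 + 2*v² (R(v) = (v² + v²) + 24 = 2*v² + 24 = 24 + 2*v²)
d = 841495/6948 (d = -1090/(-9) + 10/(24 + 2*48²) = -1090*(-⅑) + 10/(24 + 2*2304) = 1090/9 + 10/(24 + 4608) = 1090/9 + 10/4632 = 1090/9 + 10*(1/4632) = 1090/9 + 5/2316 = 841495/6948 ≈ 121.11)
(1415 + 3325)*(3768 + d) = (1415 + 3325)*(3768 + 841495/6948) = 4740*(27021559/6948) = 10673515805/579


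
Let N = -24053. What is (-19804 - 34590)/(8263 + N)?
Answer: 27197/7895 ≈ 3.4448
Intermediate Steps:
(-19804 - 34590)/(8263 + N) = (-19804 - 34590)/(8263 - 24053) = -54394/(-15790) = -54394*(-1/15790) = 27197/7895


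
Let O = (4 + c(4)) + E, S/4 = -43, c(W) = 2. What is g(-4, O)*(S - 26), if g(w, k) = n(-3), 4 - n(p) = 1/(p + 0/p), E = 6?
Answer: -858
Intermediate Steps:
n(p) = 4 - 1/p (n(p) = 4 - 1/(p + 0/p) = 4 - 1/(p + 0) = 4 - 1/p)
S = -172 (S = 4*(-43) = -172)
O = 12 (O = (4 + 2) + 6 = 6 + 6 = 12)
g(w, k) = 13/3 (g(w, k) = 4 - 1/(-3) = 4 - 1*(-⅓) = 4 + ⅓ = 13/3)
g(-4, O)*(S - 26) = 13*(-172 - 26)/3 = (13/3)*(-198) = -858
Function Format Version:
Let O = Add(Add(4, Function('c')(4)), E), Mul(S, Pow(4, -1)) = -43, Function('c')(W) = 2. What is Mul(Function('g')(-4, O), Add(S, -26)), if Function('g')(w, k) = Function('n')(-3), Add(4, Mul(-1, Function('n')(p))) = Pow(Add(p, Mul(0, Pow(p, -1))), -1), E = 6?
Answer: -858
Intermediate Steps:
Function('n')(p) = Add(4, Mul(-1, Pow(p, -1))) (Function('n')(p) = Add(4, Mul(-1, Pow(Add(p, Mul(0, Pow(p, -1))), -1))) = Add(4, Mul(-1, Pow(Add(p, 0), -1))) = Add(4, Mul(-1, Pow(p, -1))))
S = -172 (S = Mul(4, -43) = -172)
O = 12 (O = Add(Add(4, 2), 6) = Add(6, 6) = 12)
Function('g')(w, k) = Rational(13, 3) (Function('g')(w, k) = Add(4, Mul(-1, Pow(-3, -1))) = Add(4, Mul(-1, Rational(-1, 3))) = Add(4, Rational(1, 3)) = Rational(13, 3))
Mul(Function('g')(-4, O), Add(S, -26)) = Mul(Rational(13, 3), Add(-172, -26)) = Mul(Rational(13, 3), -198) = -858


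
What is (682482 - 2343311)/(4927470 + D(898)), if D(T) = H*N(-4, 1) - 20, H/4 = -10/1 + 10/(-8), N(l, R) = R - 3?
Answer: -1660829/4927540 ≈ -0.33705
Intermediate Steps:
N(l, R) = -3 + R
H = -45 (H = 4*(-10/1 + 10/(-8)) = 4*(-10*1 + 10*(-1/8)) = 4*(-10 - 5/4) = 4*(-45/4) = -45)
D(T) = 70 (D(T) = -45*(-3 + 1) - 20 = -45*(-2) - 20 = 90 - 20 = 70)
(682482 - 2343311)/(4927470 + D(898)) = (682482 - 2343311)/(4927470 + 70) = -1660829/4927540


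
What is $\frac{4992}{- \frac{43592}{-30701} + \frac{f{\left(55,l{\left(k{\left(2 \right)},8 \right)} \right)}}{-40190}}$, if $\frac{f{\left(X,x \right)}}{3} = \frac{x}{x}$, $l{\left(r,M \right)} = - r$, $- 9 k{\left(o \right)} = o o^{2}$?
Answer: $\frac{6159494964480}{1751870377} \approx 3516.0$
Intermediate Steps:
$k{\left(o \right)} = - \frac{o^{3}}{9}$ ($k{\left(o \right)} = - \frac{o o^{2}}{9} = - \frac{o^{3}}{9}$)
$f{\left(X,x \right)} = 3$ ($f{\left(X,x \right)} = 3 \frac{x}{x} = 3 \cdot 1 = 3$)
$\frac{4992}{- \frac{43592}{-30701} + \frac{f{\left(55,l{\left(k{\left(2 \right)},8 \right)} \right)}}{-40190}} = \frac{4992}{- \frac{43592}{-30701} + \frac{3}{-40190}} = \frac{4992}{\left(-43592\right) \left(- \frac{1}{30701}\right) + 3 \left(- \frac{1}{40190}\right)} = \frac{4992}{\frac{43592}{30701} - \frac{3}{40190}} = \frac{4992}{\frac{1751870377}{1233873190}} = 4992 \cdot \frac{1233873190}{1751870377} = \frac{6159494964480}{1751870377}$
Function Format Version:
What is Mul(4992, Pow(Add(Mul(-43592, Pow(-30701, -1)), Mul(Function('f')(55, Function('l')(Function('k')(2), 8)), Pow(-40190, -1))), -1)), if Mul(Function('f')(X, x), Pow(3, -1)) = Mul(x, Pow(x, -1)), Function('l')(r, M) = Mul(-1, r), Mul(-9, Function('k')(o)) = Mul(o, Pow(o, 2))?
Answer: Rational(6159494964480, 1751870377) ≈ 3516.0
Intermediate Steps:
Function('k')(o) = Mul(Rational(-1, 9), Pow(o, 3)) (Function('k')(o) = Mul(Rational(-1, 9), Mul(o, Pow(o, 2))) = Mul(Rational(-1, 9), Pow(o, 3)))
Function('f')(X, x) = 3 (Function('f')(X, x) = Mul(3, Mul(x, Pow(x, -1))) = Mul(3, 1) = 3)
Mul(4992, Pow(Add(Mul(-43592, Pow(-30701, -1)), Mul(Function('f')(55, Function('l')(Function('k')(2), 8)), Pow(-40190, -1))), -1)) = Mul(4992, Pow(Add(Mul(-43592, Pow(-30701, -1)), Mul(3, Pow(-40190, -1))), -1)) = Mul(4992, Pow(Add(Mul(-43592, Rational(-1, 30701)), Mul(3, Rational(-1, 40190))), -1)) = Mul(4992, Pow(Add(Rational(43592, 30701), Rational(-3, 40190)), -1)) = Mul(4992, Pow(Rational(1751870377, 1233873190), -1)) = Mul(4992, Rational(1233873190, 1751870377)) = Rational(6159494964480, 1751870377)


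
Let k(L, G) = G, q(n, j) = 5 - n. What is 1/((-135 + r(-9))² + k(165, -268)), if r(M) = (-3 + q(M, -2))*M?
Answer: 1/54488 ≈ 1.8353e-5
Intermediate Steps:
r(M) = M*(2 - M) (r(M) = (-3 + (5 - M))*M = (2 - M)*M = M*(2 - M))
1/((-135 + r(-9))² + k(165, -268)) = 1/((-135 - 9*(2 - 1*(-9)))² - 268) = 1/((-135 - 9*(2 + 9))² - 268) = 1/((-135 - 9*11)² - 268) = 1/((-135 - 99)² - 268) = 1/((-234)² - 268) = 1/(54756 - 268) = 1/54488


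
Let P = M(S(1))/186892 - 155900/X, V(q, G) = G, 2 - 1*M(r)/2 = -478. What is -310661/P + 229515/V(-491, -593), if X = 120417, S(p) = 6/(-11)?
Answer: 1034812495677403443/4302342862660 ≈ 2.4052e+5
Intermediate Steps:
S(p) = -6/11 (S(p) = 6*(-1/11) = -6/11)
M(r) = 960 (M(r) = 4 - 2*(-478) = 4 + 956 = 960)
P = -7255215620/5626243491 (P = 960/186892 - 155900/120417 = 960*(1/186892) - 155900*1/120417 = 240/46723 - 155900/120417 = -7255215620/5626243491 ≈ -1.2895)
-310661/P + 229515/V(-491, -593) = -310661/(-7255215620/5626243491) + 229515/(-593) = -310661*(-5626243491/7255215620) + 229515*(-1/593) = 1747854429157551/7255215620 - 229515/593 = 1034812495677403443/4302342862660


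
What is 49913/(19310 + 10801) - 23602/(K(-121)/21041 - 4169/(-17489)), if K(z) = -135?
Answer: -130757999641164398/1285121129727 ≈ -1.0175e+5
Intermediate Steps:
49913/(19310 + 10801) - 23602/(K(-121)/21041 - 4169/(-17489)) = 49913/(19310 + 10801) - 23602/(-135/21041 - 4169/(-17489)) = 49913/30111 - 23602/(-135*1/21041 - 4169*(-1/17489)) = 49913*(1/30111) - 23602/(-135/21041 + 4169/17489) = 49913/30111 - 23602/85358914/367986049 = 49913/30111 - 23602*367986049/85358914 = 49913/30111 - 4342603364249/42679457 = -130757999641164398/1285121129727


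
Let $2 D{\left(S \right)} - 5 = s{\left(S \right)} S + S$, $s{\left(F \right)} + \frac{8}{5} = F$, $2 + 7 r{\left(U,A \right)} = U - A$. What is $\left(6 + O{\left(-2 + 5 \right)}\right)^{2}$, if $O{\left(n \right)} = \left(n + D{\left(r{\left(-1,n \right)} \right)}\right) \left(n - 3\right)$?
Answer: $36$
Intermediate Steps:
$r{\left(U,A \right)} = - \frac{2}{7} - \frac{A}{7} + \frac{U}{7}$ ($r{\left(U,A \right)} = - \frac{2}{7} + \frac{U - A}{7} = - \frac{2}{7} - \left(- \frac{U}{7} + \frac{A}{7}\right) = - \frac{2}{7} - \frac{A}{7} + \frac{U}{7}$)
$s{\left(F \right)} = - \frac{8}{5} + F$
$D{\left(S \right)} = \frac{5}{2} + \frac{S}{2} + \frac{S \left(- \frac{8}{5} + S\right)}{2}$ ($D{\left(S \right)} = \frac{5}{2} + \frac{\left(- \frac{8}{5} + S\right) S + S}{2} = \frac{5}{2} + \frac{S \left(- \frac{8}{5} + S\right) + S}{2} = \frac{5}{2} + \frac{S + S \left(- \frac{8}{5} + S\right)}{2} = \frac{5}{2} + \left(\frac{S}{2} + \frac{S \left(- \frac{8}{5} + S\right)}{2}\right) = \frac{5}{2} + \frac{S}{2} + \frac{S \left(- \frac{8}{5} + S\right)}{2}$)
$O{\left(n \right)} = \left(-3 + n\right) \left(\frac{92}{35} + \frac{\left(- \frac{3}{7} - \frac{n}{7}\right)^{2}}{2} + \frac{73 n}{70}\right)$ ($O{\left(n \right)} = \left(n + \left(\frac{5}{2} + \frac{\left(- \frac{2}{7} - \frac{n}{7} + \frac{1}{7} \left(-1\right)\right)^{2}}{2} - \frac{3 \left(- \frac{2}{7} - \frac{n}{7} + \frac{1}{7} \left(-1\right)\right)}{10}\right)\right) \left(n - 3\right) = \left(n + \left(\frac{5}{2} + \frac{\left(- \frac{2}{7} - \frac{n}{7} - \frac{1}{7}\right)^{2}}{2} - \frac{3 \left(- \frac{2}{7} - \frac{n}{7} - \frac{1}{7}\right)}{10}\right)\right) \left(-3 + n\right) = \left(n + \left(\frac{5}{2} + \frac{\left(- \frac{3}{7} - \frac{n}{7}\right)^{2}}{2} - \frac{3 \left(- \frac{3}{7} - \frac{n}{7}\right)}{10}\right)\right) \left(-3 + n\right) = \left(n + \left(\frac{5}{2} + \frac{\left(- \frac{3}{7} - \frac{n}{7}\right)^{2}}{2} + \left(\frac{9}{70} + \frac{3 n}{70}\right)\right)\right) \left(-3 + n\right) = \left(n + \left(\frac{92}{35} + \frac{\left(- \frac{3}{7} - \frac{n}{7}\right)^{2}}{2} + \frac{3 n}{70}\right)\right) \left(-3 + n\right) = \left(\frac{92}{35} + \frac{\left(- \frac{3}{7} - \frac{n}{7}\right)^{2}}{2} + \frac{73 n}{70}\right) \left(-3 + n\right) = \left(-3 + n\right) \left(\frac{92}{35} + \frac{\left(- \frac{3}{7} - \frac{n}{7}\right)^{2}}{2} + \frac{73 n}{70}\right)$)
$\left(6 + O{\left(-2 + 5 \right)}\right)^{2} = \left(6 - \left(\frac{3999}{490} - \frac{263 \left(-2 + 5\right)^{2}}{245} - \frac{\left(-2 + 5\right)^{3}}{98} + \frac{29 \left(-2 + 5\right)}{49}\right)\right)^{2} = \left(6 + \left(- \frac{3999}{490} - \frac{87}{49} + \frac{3^{3}}{98} + \frac{263 \cdot 3^{2}}{245}\right)\right)^{2} = \left(6 + \left(- \frac{3999}{490} - \frac{87}{49} + \frac{1}{98} \cdot 27 + \frac{263}{245} \cdot 9\right)\right)^{2} = \left(6 + \left(- \frac{3999}{490} - \frac{87}{49} + \frac{27}{98} + \frac{2367}{245}\right)\right)^{2} = \left(6 + 0\right)^{2} = 6^{2} = 36$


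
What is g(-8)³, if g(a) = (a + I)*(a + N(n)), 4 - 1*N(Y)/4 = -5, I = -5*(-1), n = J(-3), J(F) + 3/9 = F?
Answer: -592704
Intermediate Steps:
J(F) = -⅓ + F
n = -10/3 (n = -⅓ - 3 = -10/3 ≈ -3.3333)
I = 5
N(Y) = 36 (N(Y) = 16 - 4*(-5) = 16 + 20 = 36)
g(a) = (5 + a)*(36 + a) (g(a) = (a + 5)*(a + 36) = (5 + a)*(36 + a))
g(-8)³ = (180 + (-8)² + 41*(-8))³ = (180 + 64 - 328)³ = (-84)³ = -592704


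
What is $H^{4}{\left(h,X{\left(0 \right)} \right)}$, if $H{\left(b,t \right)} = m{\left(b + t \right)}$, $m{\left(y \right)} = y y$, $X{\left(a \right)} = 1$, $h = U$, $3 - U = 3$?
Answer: $1$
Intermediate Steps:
$U = 0$ ($U = 3 - 3 = 0$)
$h = 0$
$m{\left(y \right)} = y^{2}$
$H{\left(b,t \right)} = \left(b + t\right)^{2}$
$H^{4}{\left(h,X{\left(0 \right)} \right)} = \left(\left(0 + 1\right)^{2}\right)^{4} = \left(1^{2}\right)^{4} = 1^{4} = 1$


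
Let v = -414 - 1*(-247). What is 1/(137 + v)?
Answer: -1/30 ≈ -0.033333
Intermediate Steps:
v = -167 (v = -414 + 247 = -167)
1/(137 + v) = 1/(137 - 167) = 1/(-30) = -1/30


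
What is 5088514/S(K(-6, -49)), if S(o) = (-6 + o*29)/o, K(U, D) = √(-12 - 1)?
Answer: 1918369778/10969 - 30531084*I*√13/10969 ≈ 1.7489e+5 - 10036.0*I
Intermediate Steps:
K(U, D) = I*√13 (K(U, D) = √(-13) = I*√13)
S(o) = (-6 + 29*o)/o
5088514/S(K(-6, -49)) = 5088514/(29 - 6*(-I*√13/13)) = 5088514/(29 - (-6)*I*√13/13) = 5088514/(29 + 6*I*√13/13)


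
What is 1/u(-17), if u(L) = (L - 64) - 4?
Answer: -1/85 ≈ -0.011765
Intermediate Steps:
u(L) = -68 + L (u(L) = (-64 + L) - 4 = -68 + L)
1/u(-17) = 1/(-68 - 17) = 1/(-85) = -1/85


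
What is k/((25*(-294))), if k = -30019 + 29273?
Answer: 373/3675 ≈ 0.10150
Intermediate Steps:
k = -746
k/((25*(-294))) = -746/(25*(-294)) = -746/(-7350) = -746*(-1/7350) = 373/3675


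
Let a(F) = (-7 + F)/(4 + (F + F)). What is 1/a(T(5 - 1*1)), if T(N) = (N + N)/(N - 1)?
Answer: -28/13 ≈ -2.1538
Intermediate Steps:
T(N) = 2*N/(-1 + N) (T(N) = (2*N)/(-1 + N) = 2*N/(-1 + N))
a(F) = (-7 + F)/(4 + 2*F)
1/a(T(5 - 1*1)) = 1/((-7 + 2*(5 - 1*1)/(-1 + (5 - 1*1)))/(2*(2 + 2*(5 - 1*1)/(-1 + (5 - 1*1))))) = 1/((-7 + 2*(5 - 1)/(-1 + (5 - 1)))/(2*(2 + 2*(5 - 1)/(-1 + (5 - 1))))) = 1/((-7 + 2*4/(-1 + 4))/(2*(2 + 2*4/(-1 + 4)))) = 1/((-7 + 2*4/3)/(2*(2 + 2*4/3))) = 1/((-7 + 2*4*(⅓))/(2*(2 + 2*4*(⅓)))) = 1/((-7 + 8/3)/(2*(2 + 8/3))) = 1/((½)*(-13/3)/(14/3)) = 1/((½)*(3/14)*(-13/3)) = 1/(-13/28) = -28/13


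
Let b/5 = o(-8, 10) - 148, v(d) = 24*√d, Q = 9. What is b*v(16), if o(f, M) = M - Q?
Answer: -70560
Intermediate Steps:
o(f, M) = -9 + M (o(f, M) = M - 1*9 = M - 9 = -9 + M)
b = -735 (b = 5*((-9 + 10) - 148) = 5*(1 - 148) = 5*(-147) = -735)
b*v(16) = -17640*√16 = -17640*4 = -735*96 = -70560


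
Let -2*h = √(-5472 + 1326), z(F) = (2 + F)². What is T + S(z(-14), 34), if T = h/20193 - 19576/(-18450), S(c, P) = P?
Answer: 323438/9225 - I*√4146/40386 ≈ 35.061 - 0.0015943*I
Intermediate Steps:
h = -I*√4146/2 (h = -√(-5472 + 1326)/2 = -I*√4146/2 ≈ -32.195*I)
T = 9788/9225 - I*√4146/40386 (T = -I*√4146/2/20193 - 19576/(-18450) = -I*√4146/2*(1/20193) - 19576*(-1/18450) = -I*√4146/40386 + 9788/9225 = 9788/9225 - I*√4146/40386 ≈ 1.061 - 0.0015943*I)
T + S(z(-14), 34) = (9788/9225 - I*√4146/40386) + 34 = 323438/9225 - I*√4146/40386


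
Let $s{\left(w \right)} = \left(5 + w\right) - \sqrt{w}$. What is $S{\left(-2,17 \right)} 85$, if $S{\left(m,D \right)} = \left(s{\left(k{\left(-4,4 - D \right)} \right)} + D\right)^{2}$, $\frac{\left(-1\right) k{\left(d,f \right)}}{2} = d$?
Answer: $77180 - 10200 \sqrt{2} \approx 62755.0$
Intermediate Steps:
$k{\left(d,f \right)} = - 2 d$
$s{\left(w \right)} = 5 + w - \sqrt{w}$
$S{\left(m,D \right)} = \left(13 + D - 2 \sqrt{2}\right)^{2}$ ($S{\left(m,D \right)} = \left(\left(5 - -8 - \sqrt{\left(-2\right) \left(-4\right)}\right) + D\right)^{2} = \left(\left(5 + 8 - \sqrt{8}\right) + D\right)^{2} = \left(\left(5 + 8 - 2 \sqrt{2}\right) + D\right)^{2} = \left(\left(13 - 2 \sqrt{2}\right) + D\right)^{2} = \left(13 + D - 2 \sqrt{2}\right)^{2}$)
$S{\left(-2,17 \right)} 85 = \left(13 + 17 - 2 \sqrt{2}\right)^{2} \cdot 85 = \left(30 - 2 \sqrt{2}\right)^{2} \cdot 85 = 85 \left(30 - 2 \sqrt{2}\right)^{2}$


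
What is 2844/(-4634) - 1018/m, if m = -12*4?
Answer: 1145225/55608 ≈ 20.595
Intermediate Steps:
m = -48
2844/(-4634) - 1018/m = 2844/(-4634) - 1018/(-48) = 2844*(-1/4634) - 1018*(-1/48) = -1422/2317 + 509/24 = 1145225/55608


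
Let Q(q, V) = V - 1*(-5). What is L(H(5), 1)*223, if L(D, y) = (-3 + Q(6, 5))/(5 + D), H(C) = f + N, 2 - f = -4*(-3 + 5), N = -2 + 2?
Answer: 1561/15 ≈ 104.07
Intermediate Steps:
N = 0
f = 10 (f = 2 - (-4)*(-3 + 5) = 2 - (-4)*2 = 2 - 1*(-8) = 2 + 8 = 10)
Q(q, V) = 5 + V (Q(q, V) = V + 5 = 5 + V)
H(C) = 10 (H(C) = 10 + 0 = 10)
L(D, y) = 7/(5 + D) (L(D, y) = (-3 + (5 + 5))/(5 + D) = (-3 + 10)/(5 + D) = 7/(5 + D))
L(H(5), 1)*223 = (7/(5 + 10))*223 = (7/15)*223 = 1561/15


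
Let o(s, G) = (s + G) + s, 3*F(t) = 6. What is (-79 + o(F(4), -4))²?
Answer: 6241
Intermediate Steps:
F(t) = 2 (F(t) = (⅓)*6 = 2)
o(s, G) = G + 2*s (o(s, G) = (G + s) + s = G + 2*s)
(-79 + o(F(4), -4))² = (-79 + (-4 + 2*2))² = (-79 + (-4 + 4))² = (-79 + 0)² = (-79)² = 6241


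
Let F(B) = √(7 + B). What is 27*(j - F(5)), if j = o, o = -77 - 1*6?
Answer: -2241 - 54*√3 ≈ -2334.5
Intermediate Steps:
o = -83 (o = -77 - 6 = -83)
j = -83
27*(j - F(5)) = 27*(-83 - √(7 + 5)) = 27*(-83 - √12) = 27*(-83 - 2*√3) = -2241 - 54*√3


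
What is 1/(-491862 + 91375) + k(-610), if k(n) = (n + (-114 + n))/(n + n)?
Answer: 267124219/244297070 ≈ 1.0934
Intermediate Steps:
k(n) = (-114 + 2*n)/(2*n) (k(n) = (-114 + 2*n)/((2*n)) = (-114 + 2*n)*(1/(2*n)) = (-114 + 2*n)/(2*n))
1/(-491862 + 91375) + k(-610) = 1/(-491862 + 91375) + (-57 - 610)/(-610) = 1/(-400487) - 1/610*(-667) = -1/400487 + 667/610 = 267124219/244297070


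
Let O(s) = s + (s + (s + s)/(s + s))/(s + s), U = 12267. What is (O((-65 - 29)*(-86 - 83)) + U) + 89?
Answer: 897320711/31772 ≈ 28243.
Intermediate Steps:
O(s) = s + (1 + s)/(2*s) (O(s) = s + (s + (2*s)/((2*s)))/((2*s)) = s + (s + (2*s)*(1/(2*s)))*(1/(2*s)) = s + (s + 1)*(1/(2*s)) = s + (1 + s)*(1/(2*s)) = s + (1 + s)/(2*s))
(O((-65 - 29)*(-86 - 83)) + U) + 89 = ((1/2 + (-65 - 29)*(-86 - 83) + 1/(2*(((-65 - 29)*(-86 - 83))))) + 12267) + 89 = ((1/2 - 94*(-169) + 1/(2*((-94*(-169))))) + 12267) + 89 = ((1/2 + 15886 + (1/2)/15886) + 12267) + 89 = ((1/2 + 15886 + (1/2)*(1/15886)) + 12267) + 89 = ((1/2 + 15886 + 1/31772) + 12267) + 89 = (504745879/31772 + 12267) + 89 = 894493003/31772 + 89 = 897320711/31772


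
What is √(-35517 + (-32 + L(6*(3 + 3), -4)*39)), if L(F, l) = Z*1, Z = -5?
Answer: 4*I*√2234 ≈ 189.06*I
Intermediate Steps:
L(F, l) = -5 (L(F, l) = -5*1 = -5)
√(-35517 + (-32 + L(6*(3 + 3), -4)*39)) = √(-35517 + (-32 - 5*39)) = √(-35517 + (-32 - 195)) = √(-35517 - 227) = √(-35744) = 4*I*√2234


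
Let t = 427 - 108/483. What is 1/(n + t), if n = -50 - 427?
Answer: -161/8086 ≈ -0.019911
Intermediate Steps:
t = 68711/161 (t = 427 - 108*1/483 = 427 - 36/161 = 68711/161 ≈ 426.78)
n = -477
1/(n + t) = 1/(-477 + 68711/161) = 1/(-8086/161) = -161/8086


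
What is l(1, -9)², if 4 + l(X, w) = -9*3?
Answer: 961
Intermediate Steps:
l(X, w) = -31 (l(X, w) = -4 - 9*3 = -4 - 27 = -31)
l(1, -9)² = (-31)² = 961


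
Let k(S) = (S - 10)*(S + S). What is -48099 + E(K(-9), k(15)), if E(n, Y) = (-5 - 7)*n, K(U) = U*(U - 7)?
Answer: -49827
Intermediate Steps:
k(S) = 2*S*(-10 + S) (k(S) = (-10 + S)*(2*S) = 2*S*(-10 + S))
K(U) = U*(-7 + U)
E(n, Y) = -12*n
-48099 + E(K(-9), k(15)) = -48099 - (-108)*(-7 - 9) = -48099 - (-108)*(-16) = -48099 - 12*144 = -48099 - 1728 = -49827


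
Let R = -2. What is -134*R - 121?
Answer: 147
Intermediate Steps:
-134*R - 121 = -134*(-2) - 121 = 268 - 121 = 147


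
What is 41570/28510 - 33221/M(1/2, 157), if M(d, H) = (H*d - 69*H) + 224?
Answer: 276976719/60044911 ≈ 4.6128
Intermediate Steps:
M(d, H) = 224 - 69*H + H*d (M(d, H) = (-69*H + H*d) + 224 = 224 - 69*H + H*d)
41570/28510 - 33221/M(1/2, 157) = 41570/28510 - 33221/(224 - 69*157 + 157/2) = 41570*(1/28510) - 33221/(224 - 10833 + 157*(½)) = 4157/2851 - 33221/(224 - 10833 + 157/2) = 4157/2851 - 33221/(-21061/2) = 4157/2851 - 33221*(-2/21061) = 4157/2851 + 66442/21061 = 276976719/60044911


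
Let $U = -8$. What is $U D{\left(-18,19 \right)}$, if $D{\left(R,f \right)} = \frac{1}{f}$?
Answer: $- \frac{8}{19} \approx -0.42105$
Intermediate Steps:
$U D{\left(-18,19 \right)} = - \frac{8}{19}$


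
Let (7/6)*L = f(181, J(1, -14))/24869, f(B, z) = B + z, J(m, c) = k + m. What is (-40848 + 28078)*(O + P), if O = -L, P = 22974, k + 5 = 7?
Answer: -51072104794260/174083 ≈ -2.9338e+8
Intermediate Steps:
k = 2 (k = -5 + 7 = 2)
J(m, c) = 2 + m
L = 1104/174083 (L = 6*((181 + (2 + 1))/24869)/7 = 6*((181 + 3)*(1/24869))/7 = 6*(184*(1/24869))/7 = (6/7)*(184/24869) = 1104/174083 ≈ 0.0063418)
O = -1104/174083 (O = -1*1104/174083 = -1104/174083 ≈ -0.0063418)
(-40848 + 28078)*(O + P) = (-40848 + 28078)*(-1104/174083 + 22974) = -12770*3999381738/174083 = -51072104794260/174083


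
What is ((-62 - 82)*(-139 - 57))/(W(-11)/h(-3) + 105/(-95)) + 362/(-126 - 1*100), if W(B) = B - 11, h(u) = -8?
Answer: 242365087/14125 ≈ 17159.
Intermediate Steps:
W(B) = -11 + B
((-62 - 82)*(-139 - 57))/(W(-11)/h(-3) + 105/(-95)) + 362/(-126 - 1*100) = ((-62 - 82)*(-139 - 57))/((-11 - 11)/(-8) + 105/(-95)) + 362/(-126 - 1*100) = (-144*(-196))/(-22*(-⅛) + 105*(-1/95)) + 362/(-126 - 100) = 28224/(11/4 - 21/19) + 362/(-226) = 28224/(125/76) + 362*(-1/226) = 28224*(76/125) - 181/113 = 2145024/125 - 181/113 = 242365087/14125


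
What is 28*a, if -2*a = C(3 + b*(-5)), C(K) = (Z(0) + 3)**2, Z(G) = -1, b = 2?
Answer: -56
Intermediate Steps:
C(K) = 4 (C(K) = (-1 + 3)**2 = 2**2 = 4)
a = -2 (a = -1/2*4 = -2)
28*a = 28*(-2) = -56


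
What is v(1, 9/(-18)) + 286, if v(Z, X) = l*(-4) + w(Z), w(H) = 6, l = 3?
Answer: 280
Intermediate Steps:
v(Z, X) = -6 (v(Z, X) = 3*(-4) + 6 = -12 + 6 = -6)
v(1, 9/(-18)) + 286 = -6 + 286 = 280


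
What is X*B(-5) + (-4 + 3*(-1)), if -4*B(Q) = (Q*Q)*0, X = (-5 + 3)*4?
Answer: -7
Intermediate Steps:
X = -8 (X = -2*4 = -8)
B(Q) = 0 (B(Q) = -Q*Q*0/4 = -Q²*0/4 = -¼*0 = 0)
X*B(-5) + (-4 + 3*(-1)) = -8*0 + (-4 + 3*(-1)) = 0 + (-4 - 3) = 0 - 7 = -7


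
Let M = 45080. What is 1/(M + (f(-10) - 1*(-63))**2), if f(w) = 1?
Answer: 1/49176 ≈ 2.0335e-5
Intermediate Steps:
1/(M + (f(-10) - 1*(-63))**2) = 1/(45080 + (1 - 1*(-63))**2) = 1/(45080 + (1 + 63)**2) = 1/(45080 + 64**2) = 1/(45080 + 4096) = 1/49176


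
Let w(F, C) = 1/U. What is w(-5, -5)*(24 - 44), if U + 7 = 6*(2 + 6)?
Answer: -20/41 ≈ -0.48780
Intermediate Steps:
U = 41 (U = -7 + 6*(2 + 6) = -7 + 6*8 = -7 + 48 = 41)
w(F, C) = 1/41
w(-5, -5)*(24 - 44) = (24 - 44)/41 = (1/41)*(-20) = -20/41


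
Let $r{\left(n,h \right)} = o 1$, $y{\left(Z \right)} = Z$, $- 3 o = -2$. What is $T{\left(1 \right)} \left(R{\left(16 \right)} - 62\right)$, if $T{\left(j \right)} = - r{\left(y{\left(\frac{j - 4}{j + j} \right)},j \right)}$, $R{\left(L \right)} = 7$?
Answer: $\frac{110}{3} \approx 36.667$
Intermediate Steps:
$o = \frac{2}{3}$ ($o = \left(- \frac{1}{3}\right) \left(-2\right) = \frac{2}{3} \approx 0.66667$)
$r{\left(n,h \right)} = \frac{2}{3}$ ($r{\left(n,h \right)} = \frac{2}{3} \cdot 1 = \frac{2}{3}$)
$T{\left(j \right)} = - \frac{2}{3}$ ($T{\left(j \right)} = \left(-1\right) \frac{2}{3} = - \frac{2}{3}$)
$T{\left(1 \right)} \left(R{\left(16 \right)} - 62\right) = - \frac{2 \left(7 - 62\right)}{3} = \left(- \frac{2}{3}\right) \left(-55\right) = \frac{110}{3}$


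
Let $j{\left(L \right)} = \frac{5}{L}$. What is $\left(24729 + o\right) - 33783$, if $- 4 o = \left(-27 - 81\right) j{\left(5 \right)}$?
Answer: $-9027$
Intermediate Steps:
$o = 27$ ($o = - \frac{\left(-27 - 81\right) \frac{5}{5}}{4} = - \frac{\left(-108\right) 5 \cdot \frac{1}{5}}{4} = - \frac{\left(-108\right) 1}{4} = \left(- \frac{1}{4}\right) \left(-108\right) = 27$)
$\left(24729 + o\right) - 33783 = \left(24729 + 27\right) - 33783 = 24756 - 33783 = -9027$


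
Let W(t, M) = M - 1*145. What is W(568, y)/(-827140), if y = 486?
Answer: -341/827140 ≈ -0.00041226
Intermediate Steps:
W(t, M) = -145 + M (W(t, M) = M - 145 = -145 + M)
W(568, y)/(-827140) = (-145 + 486)/(-827140) = 341*(-1/827140) = -341/827140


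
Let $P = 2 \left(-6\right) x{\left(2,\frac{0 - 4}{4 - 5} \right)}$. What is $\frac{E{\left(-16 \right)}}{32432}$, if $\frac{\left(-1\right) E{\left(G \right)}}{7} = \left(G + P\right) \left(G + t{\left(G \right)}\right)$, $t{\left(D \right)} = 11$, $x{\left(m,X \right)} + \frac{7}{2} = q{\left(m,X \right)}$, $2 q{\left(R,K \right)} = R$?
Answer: $\frac{245}{16216} \approx 0.015109$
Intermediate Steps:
$q{\left(R,K \right)} = \frac{R}{2}$
$x{\left(m,X \right)} = - \frac{7}{2} + \frac{m}{2}$
$P = 30$ ($P = 2 \left(-6\right) \left(- \frac{7}{2} + \frac{1}{2} \cdot 2\right) = - 12 \left(- \frac{7}{2} + 1\right) = \left(-12\right) \left(- \frac{5}{2}\right) = 30$)
$E{\left(G \right)} = - 7 \left(11 + G\right) \left(30 + G\right)$ ($E{\left(G \right)} = - 7 \left(G + 30\right) \left(G + 11\right) = - 7 \left(30 + G\right) \left(11 + G\right) = - 7 \left(11 + G\right) \left(30 + G\right)$)
$\frac{E{\left(-16 \right)}}{32432} = \frac{-2310 - -4592 - 7 \left(-16\right)^{2}}{32432} = \left(-2310 + 4592 - 1792\right) \frac{1}{32432} = 490 \cdot \frac{1}{32432} = \frac{245}{16216}$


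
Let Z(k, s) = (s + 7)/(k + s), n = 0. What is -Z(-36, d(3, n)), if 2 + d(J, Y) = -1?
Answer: 4/39 ≈ 0.10256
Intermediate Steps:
d(J, Y) = -3 (d(J, Y) = -2 - 1 = -3)
Z(k, s) = (7 + s)/(k + s)
-Z(-36, d(3, n)) = -(7 - 3)/(-36 - 3) = -4/(-39) = -(-1)*4/39 = -1*(-4/39) = 4/39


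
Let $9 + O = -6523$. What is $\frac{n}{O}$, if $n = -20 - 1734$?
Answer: $\frac{877}{3266} \approx 0.26852$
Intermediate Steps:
$O = -6532$ ($O = -9 - 6523 = -6532$)
$n = -1754$ ($n = -20 - 1734 = -1754$)
$\frac{n}{O} = - \frac{1754}{-6532} = \left(-1754\right) \left(- \frac{1}{6532}\right) = \frac{877}{3266}$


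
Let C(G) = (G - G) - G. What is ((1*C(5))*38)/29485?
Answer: -38/5897 ≈ -0.0064440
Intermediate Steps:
C(G) = -G (C(G) = 0 - G = -G)
((1*C(5))*38)/29485 = ((1*(-1*5))*38)/29485 = ((1*(-5))*38)*(1/29485) = -5*38*(1/29485) = -190*1/29485 = -38/5897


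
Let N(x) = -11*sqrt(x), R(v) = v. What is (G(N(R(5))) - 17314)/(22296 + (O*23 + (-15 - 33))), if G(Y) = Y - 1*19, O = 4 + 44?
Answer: -17333/23352 - 11*sqrt(5)/23352 ≈ -0.74330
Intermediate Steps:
O = 48
G(Y) = -19 + Y (G(Y) = Y - 19 = -19 + Y)
(G(N(R(5))) - 17314)/(22296 + (O*23 + (-15 - 33))) = ((-19 - 11*sqrt(5)) - 17314)/(22296 + (48*23 + (-15 - 33))) = (-17333 - 11*sqrt(5))/(22296 + (1104 - 48)) = (-17333 - 11*sqrt(5))/(22296 + 1056) = (-17333 - 11*sqrt(5))/23352 = (-17333 - 11*sqrt(5))*(1/23352) = -17333/23352 - 11*sqrt(5)/23352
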